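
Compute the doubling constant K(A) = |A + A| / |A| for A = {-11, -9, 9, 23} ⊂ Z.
K = |A + A| / |A| = 10/4 = 5/2

Enumerate A + A = {a + b : a, b ∈ A}. With |A| = 4, there are |A|^2 = 16 ordered sum pairs; collecting distinct values, A + A = {-22, -20, -18, -2, 0, 12, 14, 18, 32, 46}, so |A + A| = 10. Thus K = 10/4 = 5/2. For comparison, the minimum possible |A + A| over all 4-element sets is 2·4 − 1 = 7 (so min K = 7/4), attained only by arithmetic progressions.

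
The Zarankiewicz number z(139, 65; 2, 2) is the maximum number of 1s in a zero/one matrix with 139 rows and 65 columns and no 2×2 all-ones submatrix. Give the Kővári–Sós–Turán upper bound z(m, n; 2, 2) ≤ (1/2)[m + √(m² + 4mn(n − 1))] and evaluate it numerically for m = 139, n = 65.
z(139, 65; 2, 2) ≤ (1/2)[139 + √(139² + 4·139·65·64)] = (1/2)[139 + √2332281] = 833.0904

Kővári–Sós–Turán: let r_1, ..., r_139 be the row sums and z = Σ r_i the total number of 1s. Each pair of columns can share at most one row with both entries 1 (else a 2×2 all-ones block appears), so Σ_i C(r_i, 2) ≤ C(65, 2) = 2080. By convexity Σ_i C(r_i, 2) ≥ 139·C(z/139, 2) = z(z − 139)/(2·139), giving z² − 139z − 139·65·64 ≤ 0 and hence z ≤ (1/2)[139 + √(19321 + 4·578240)] = (1/2)[139 + √2332281] ≈ (1/2)(139 + 1527.1807) = 833.0904.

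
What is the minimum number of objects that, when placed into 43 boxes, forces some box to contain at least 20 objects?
n = (20 − 1)·43 + 1 = 818

By the generalised pigeonhole principle, to guarantee some box contains ≥ r objects we need more than (r − 1) · k objects total. Threshold: n = (r − 1) · k + 1. With r = 20 and k = 43: n = 19 · 43 + 1 = 817 + 1 = 818. For n = 817 = 19 · 43, we can put exactly 19 objects in every box, avoiding 20 in any single one — so 818 is tight.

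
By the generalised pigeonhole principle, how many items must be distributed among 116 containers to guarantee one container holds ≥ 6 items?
n = (6 − 1)·116 + 1 = 581

By the generalised pigeonhole principle, to guarantee some box contains ≥ r objects we need more than (r − 1) · k objects total. Threshold: n = (r − 1) · k + 1. With r = 6 and k = 116: n = 5 · 116 + 1 = 580 + 1 = 581. For n = 580 = 5 · 116, we can put exactly 5 objects in every box, avoiding 6 in any single one — so 581 is tight.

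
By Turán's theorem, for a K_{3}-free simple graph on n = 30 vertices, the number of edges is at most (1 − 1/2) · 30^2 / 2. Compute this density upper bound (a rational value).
Turán density bound = (1/2) · 30^2/2 = 225

Turán's theorem: ex(n, K_{r+1}) is achieved by the complete r-partite Turán graph T(n, r) with parts as balanced as possible, and is at most (1 − 1/r) · n^2/2. For r = 2, n = 30: the density bound is (1/2) · 900/2 = 225. Since 2 ∣ 30, the Turán graph T(30, 2) has parts of equal size 15, and its edge count e(T(30, 2)) = 225 attains the density bound exactly.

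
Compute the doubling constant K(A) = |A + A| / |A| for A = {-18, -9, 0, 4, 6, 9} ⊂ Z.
K = |A + A| / |A| = 18/6 = 3

Enumerate A + A = {a + b : a, b ∈ A}. With |A| = 6, there are |A|^2 = 36 ordered sum pairs; collecting distinct values, A + A = {-36, -27, -18, -14, -12, -9, -5, -3, 0, 4, 6, 8, 9, 10, 12, 13, 15, 18}, so |A + A| = 18. Thus K = 18/6 = 3. For comparison, the minimum possible |A + A| over all 6-element sets is 2·6 − 1 = 11 (so min K = 11/6), attained only by arithmetic progressions.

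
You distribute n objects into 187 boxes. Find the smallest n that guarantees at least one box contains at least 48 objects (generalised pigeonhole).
n = (48 − 1)·187 + 1 = 8790

By the generalised pigeonhole principle, to guarantee some box contains ≥ r objects we need more than (r − 1) · k objects total. Threshold: n = (r − 1) · k + 1. With r = 48 and k = 187: n = 47 · 187 + 1 = 8789 + 1 = 8790. For n = 8789 = 47 · 187, we can put exactly 47 objects in every box, avoiding 48 in any single one — so 8790 is tight.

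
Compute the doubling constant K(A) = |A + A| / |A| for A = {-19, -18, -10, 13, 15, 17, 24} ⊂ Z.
K = |A + A| / |A| = 26/7

Enumerate A + A = {a + b : a, b ∈ A}. With |A| = 7, there are |A|^2 = 49 ordered sum pairs; collecting distinct values, A + A = {-38, -37, -36, -29, -28, -20, -6, -5, -4, -3, -2, -1, 3, 5, 6, 7, 14, 26, 28, 30, 32, 34, 37, 39, 41, 48}, so |A + A| = 26. Thus K = 26/7. For comparison, the minimum possible |A + A| over all 7-element sets is 2·7 − 1 = 13 (so min K = 13/7), attained only by arithmetic progressions.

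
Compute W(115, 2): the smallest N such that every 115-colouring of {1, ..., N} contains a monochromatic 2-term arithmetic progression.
W(115, 2) = 115 + 1 = 116

A 2-term AP is any pair of integers, so a monochromatic 2-AP exists iff some colour is used at least twice. With 115 colours, the colouring i ↦ i on {1, ..., 115} uses each colour once, avoiding any monochromatic pair, so W(115, 2) > 115. For {1, ..., 116}, pigeonhole forces two integers of the same colour, which form a monochromatic 2-AP. Hence W(115, 2) = 116.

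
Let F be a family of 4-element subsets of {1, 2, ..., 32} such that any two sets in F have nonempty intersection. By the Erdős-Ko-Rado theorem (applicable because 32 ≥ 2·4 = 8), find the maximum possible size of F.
max |F| = C(31, 3) = 4495

Erdős-Ko-Rado (1961): when n ≥ 2k, max |F| = C(n−1, k−1). The bound is attained by the star {A : i ∈ A} for any fixed i ∈ [n]. Here C(32−1, 4−1) = C(31, 3) = 4495.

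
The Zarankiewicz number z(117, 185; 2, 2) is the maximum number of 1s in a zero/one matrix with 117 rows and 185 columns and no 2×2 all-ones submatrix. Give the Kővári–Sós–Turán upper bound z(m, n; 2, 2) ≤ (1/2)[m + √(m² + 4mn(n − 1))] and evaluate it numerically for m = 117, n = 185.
z(117, 185; 2, 2) ≤ (1/2)[117 + √(117² + 4·117·185·184)] = (1/2)[117 + √15944409] = 2055.0225

Kővári–Sós–Turán: let r_1, ..., r_117 be the row sums and z = Σ r_i the total number of 1s. Each pair of columns can share at most one row with both entries 1 (else a 2×2 all-ones block appears), so Σ_i C(r_i, 2) ≤ C(185, 2) = 17020. By convexity Σ_i C(r_i, 2) ≥ 117·C(z/117, 2) = z(z − 117)/(2·117), giving z² − 117z − 117·185·184 ≤ 0 and hence z ≤ (1/2)[117 + √(13689 + 4·3982680)] = (1/2)[117 + √15944409] ≈ (1/2)(117 + 3993.0451) = 2055.0225.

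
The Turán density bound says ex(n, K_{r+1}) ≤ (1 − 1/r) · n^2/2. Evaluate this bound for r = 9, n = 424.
Turán density bound = (8/9) · 424^2/2 = 719104/9 ≈ 79900.4444

Turán's theorem: ex(n, K_{r+1}) is achieved by the complete r-partite Turán graph T(n, r) with parts as balanced as possible, and is at most (1 − 1/r) · n^2/2. For r = 9, n = 424: the density bound is (8/9) · 179776/2 = 719104/9 ≈ 79900.4444. The integer-valued extremum is e(T(424, 9)) = 79900, which is strictly less than the density bound 719104/9 since 9 ∤ 424 (the parts of T(424, 9) cannot all be equal).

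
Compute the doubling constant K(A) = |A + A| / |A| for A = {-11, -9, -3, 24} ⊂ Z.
K = |A + A| / |A| = 10/4 = 5/2

Enumerate A + A = {a + b : a, b ∈ A}. With |A| = 4, there are |A|^2 = 16 ordered sum pairs; collecting distinct values, A + A = {-22, -20, -18, -14, -12, -6, 13, 15, 21, 48}, so |A + A| = 10. Thus K = 10/4 = 5/2. For comparison, the minimum possible |A + A| over all 4-element sets is 2·4 − 1 = 7 (so min K = 7/4), attained only by arithmetic progressions.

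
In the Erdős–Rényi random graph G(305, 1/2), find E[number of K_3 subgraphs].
E[# K_3] = C(305, 3) · (1/2)^C(3, 2) = 4682360 / 2^3 = 585295

For each 3-subset S of vertices (there are C(305, 3) = 4682360 such S), let X_S = 1 if S induces a K_3 (all C(3, 2) = 3 edges present). Then P(X_S = 1) = (1/2)^3 = 1/8. By linearity of expectation, E[# K_3] = C(305, 3) · (1/2)^3 = 4682360 / 8 = 585295.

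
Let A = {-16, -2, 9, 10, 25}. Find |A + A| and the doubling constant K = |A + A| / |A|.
K = |A + A| / |A| = 15/5 = 3

Enumerate A + A = {a + b : a, b ∈ A}. With |A| = 5, there are |A|^2 = 25 ordered sum pairs; collecting distinct values, A + A = {-32, -18, -7, -6, -4, 7, 8, 9, 18, 19, 20, 23, 34, 35, 50}, so |A + A| = 15. Thus K = 15/5 = 3. For comparison, the minimum possible |A + A| over all 5-element sets is 2·5 − 1 = 9 (so min K = 9/5), attained only by arithmetic progressions.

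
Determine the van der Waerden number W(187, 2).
W(187, 2) = 187 + 1 = 188

A 2-term AP is any pair of integers, so a monochromatic 2-AP exists iff some colour is used at least twice. With 187 colours, the colouring i ↦ i on {1, ..., 187} uses each colour once, avoiding any monochromatic pair, so W(187, 2) > 187. For {1, ..., 188}, pigeonhole forces two integers of the same colour, which form a monochromatic 2-AP. Hence W(187, 2) = 188.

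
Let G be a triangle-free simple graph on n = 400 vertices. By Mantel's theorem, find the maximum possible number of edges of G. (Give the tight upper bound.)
ex(400, K_3) = ⌊400^2/4⌋ = 40000

Mantel (1907): a triangle-free graph on n vertices has at most ⌊n^2/4⌋ edges, with equality for the complete bipartite graph K_{⌊n/2⌋, ⌈n/2⌉}. For n = 400: ⌊400^2/4⌋ = ⌊160000/4⌋ = 40000. The extremal graph is K_{200, 200}, which has 200·200 = 40000 edges.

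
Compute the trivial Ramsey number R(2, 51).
R(2, 51) = 51

R(2, k) = k for all k ≥ 2: in a 2-colouring of K_k, either some edge is red (a red K_2) or all edges are blue (a blue K_k). And K_{50} coloured all-blue has no blue K_51, so R(2, 51) > 50. Hence R(2, 51) = 51.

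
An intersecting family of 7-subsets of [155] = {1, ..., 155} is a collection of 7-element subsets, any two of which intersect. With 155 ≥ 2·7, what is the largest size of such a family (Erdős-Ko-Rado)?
max |F| = C(154, 6) = 16787178870

Erdős-Ko-Rado (1961): when n ≥ 2k, max |F| = C(n−1, k−1). The bound is attained by the star {A : i ∈ A} for any fixed i ∈ [n]. Here C(155−1, 7−1) = C(154, 6) = 16787178870.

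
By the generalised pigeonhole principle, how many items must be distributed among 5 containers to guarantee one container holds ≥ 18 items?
n = (18 − 1)·5 + 1 = 86

By the generalised pigeonhole principle, to guarantee some box contains ≥ r objects we need more than (r − 1) · k objects total. Threshold: n = (r − 1) · k + 1. With r = 18 and k = 5: n = 17 · 5 + 1 = 85 + 1 = 86. For n = 85 = 17 · 5, we can put exactly 17 objects in every box, avoiding 18 in any single one — so 86 is tight.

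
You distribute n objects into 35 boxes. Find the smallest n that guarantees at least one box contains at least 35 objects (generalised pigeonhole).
n = (35 − 1)·35 + 1 = 1191

By the generalised pigeonhole principle, to guarantee some box contains ≥ r objects we need more than (r − 1) · k objects total. Threshold: n = (r − 1) · k + 1. With r = 35 and k = 35: n = 34 · 35 + 1 = 1190 + 1 = 1191. For n = 1190 = 34 · 35, we can put exactly 34 objects in every box, avoiding 35 in any single one — so 1191 is tight.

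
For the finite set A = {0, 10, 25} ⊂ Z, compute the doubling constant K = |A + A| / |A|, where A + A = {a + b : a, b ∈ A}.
K = |A + A| / |A| = 6/3 = 2

Enumerate A + A = {a + b : a, b ∈ A}. With |A| = 3, there are |A|^2 = 9 ordered sum pairs; collecting distinct values, A + A = {0, 10, 20, 25, 35, 50}, so |A + A| = 6. Thus K = 6/3 = 2. For comparison, the minimum possible |A + A| over all 3-element sets is 2·3 − 1 = 5 (so min K = 5/3), attained only by arithmetic progressions.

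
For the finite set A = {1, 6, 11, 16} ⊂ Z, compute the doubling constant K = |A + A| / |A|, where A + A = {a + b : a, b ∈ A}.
K = |A + A| / |A| = 7/4

Enumerate A + A = {a + b : a, b ∈ A}. With |A| = 4, there are |A|^2 = 16 ordered sum pairs; collecting distinct values, A + A = {2, 7, 12, 17, 22, 27, 32}, so |A + A| = 7. Thus K = 7/4. Here |A + A| = 2|A| − 1 = 7, the minimum possible — so K = 7/4 is minimal, which holds iff A is an arithmetic progression.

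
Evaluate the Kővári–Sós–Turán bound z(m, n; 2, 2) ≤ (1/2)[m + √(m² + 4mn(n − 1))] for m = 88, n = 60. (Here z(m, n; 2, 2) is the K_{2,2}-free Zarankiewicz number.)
z(88, 60; 2, 2) ≤ (1/2)[88 + √(88² + 4·88·60·59)] = (1/2)[88 + √1253824] = 603.8714

Kővári–Sós–Turán: let r_1, ..., r_88 be the row sums and z = Σ r_i the total number of 1s. Each pair of columns can share at most one row with both entries 1 (else a 2×2 all-ones block appears), so Σ_i C(r_i, 2) ≤ C(60, 2) = 1770. By convexity Σ_i C(r_i, 2) ≥ 88·C(z/88, 2) = z(z − 88)/(2·88), giving z² − 88z − 88·60·59 ≤ 0 and hence z ≤ (1/2)[88 + √(7744 + 4·311520)] = (1/2)[88 + √1253824] ≈ (1/2)(88 + 1119.7428) = 603.8714.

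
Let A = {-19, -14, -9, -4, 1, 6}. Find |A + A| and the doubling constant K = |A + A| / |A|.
K = |A + A| / |A| = 11/6

Enumerate A + A = {a + b : a, b ∈ A}. With |A| = 6, there are |A|^2 = 36 ordered sum pairs; collecting distinct values, A + A = {-38, -33, -28, -23, -18, -13, -8, -3, 2, 7, 12}, so |A + A| = 11. Thus K = 11/6. Here |A + A| = 2|A| − 1 = 11, the minimum possible — so K = 11/6 is minimal, which holds iff A is an arithmetic progression.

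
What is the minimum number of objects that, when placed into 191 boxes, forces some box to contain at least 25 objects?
n = (25 − 1)·191 + 1 = 4585

By the generalised pigeonhole principle, to guarantee some box contains ≥ r objects we need more than (r − 1) · k objects total. Threshold: n = (r − 1) · k + 1. With r = 25 and k = 191: n = 24 · 191 + 1 = 4584 + 1 = 4585. For n = 4584 = 24 · 191, we can put exactly 24 objects in every box, avoiding 25 in any single one — so 4585 is tight.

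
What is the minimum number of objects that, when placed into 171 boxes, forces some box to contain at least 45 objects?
n = (45 − 1)·171 + 1 = 7525

By the generalised pigeonhole principle, to guarantee some box contains ≥ r objects we need more than (r − 1) · k objects total. Threshold: n = (r − 1) · k + 1. With r = 45 and k = 171: n = 44 · 171 + 1 = 7524 + 1 = 7525. For n = 7524 = 44 · 171, we can put exactly 44 objects in every box, avoiding 45 in any single one — so 7525 is tight.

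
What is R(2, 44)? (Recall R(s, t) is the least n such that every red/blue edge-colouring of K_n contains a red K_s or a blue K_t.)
R(2, 44) = 44

R(2, k) = k for all k ≥ 2: in a 2-colouring of K_k, either some edge is red (a red K_2) or all edges are blue (a blue K_k). And K_{43} coloured all-blue has no blue K_44, so R(2, 44) > 43. Hence R(2, 44) = 44.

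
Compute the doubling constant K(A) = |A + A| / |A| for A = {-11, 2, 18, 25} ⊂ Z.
K = |A + A| / |A| = 10/4 = 5/2

Enumerate A + A = {a + b : a, b ∈ A}. With |A| = 4, there are |A|^2 = 16 ordered sum pairs; collecting distinct values, A + A = {-22, -9, 4, 7, 14, 20, 27, 36, 43, 50}, so |A + A| = 10. Thus K = 10/4 = 5/2. For comparison, the minimum possible |A + A| over all 4-element sets is 2·4 − 1 = 7 (so min K = 7/4), attained only by arithmetic progressions.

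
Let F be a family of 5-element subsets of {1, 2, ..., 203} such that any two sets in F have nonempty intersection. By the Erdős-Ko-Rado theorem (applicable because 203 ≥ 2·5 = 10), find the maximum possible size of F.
max |F| = C(202, 4) = 67331650

Erdős-Ko-Rado (1961): when n ≥ 2k, max |F| = C(n−1, k−1). The bound is attained by the star {A : i ∈ A} for any fixed i ∈ [n]. Here C(203−1, 5−1) = C(202, 4) = 67331650.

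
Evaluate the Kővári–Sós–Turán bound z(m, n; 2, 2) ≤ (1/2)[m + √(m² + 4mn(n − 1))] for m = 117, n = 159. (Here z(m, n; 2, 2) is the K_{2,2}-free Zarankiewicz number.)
z(117, 159; 2, 2) ≤ (1/2)[117 + √(117² + 4·117·159·158)] = (1/2)[117 + √11770785] = 1773.9289

Kővári–Sós–Turán: let r_1, ..., r_117 be the row sums and z = Σ r_i the total number of 1s. Each pair of columns can share at most one row with both entries 1 (else a 2×2 all-ones block appears), so Σ_i C(r_i, 2) ≤ C(159, 2) = 12561. By convexity Σ_i C(r_i, 2) ≥ 117·C(z/117, 2) = z(z − 117)/(2·117), giving z² − 117z − 117·159·158 ≤ 0 and hence z ≤ (1/2)[117 + √(13689 + 4·2939274)] = (1/2)[117 + √11770785] ≈ (1/2)(117 + 3430.8578) = 1773.9289.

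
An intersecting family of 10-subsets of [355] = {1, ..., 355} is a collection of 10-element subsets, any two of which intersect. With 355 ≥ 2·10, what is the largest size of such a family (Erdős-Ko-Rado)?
max |F| = C(354, 9) = 217141584867241320

Erdős-Ko-Rado (1961): when n ≥ 2k, max |F| = C(n−1, k−1). The bound is attained by the star {A : i ∈ A} for any fixed i ∈ [n]. Here C(355−1, 10−1) = C(354, 9) = 217141584867241320.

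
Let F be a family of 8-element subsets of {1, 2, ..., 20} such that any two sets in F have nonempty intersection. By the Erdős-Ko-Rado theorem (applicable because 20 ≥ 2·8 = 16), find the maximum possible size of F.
max |F| = C(19, 7) = 50388

Erdős-Ko-Rado (1961): when n ≥ 2k, max |F| = C(n−1, k−1). The bound is attained by the star {A : i ∈ A} for any fixed i ∈ [n]. Here C(20−1, 8−1) = C(19, 7) = 50388.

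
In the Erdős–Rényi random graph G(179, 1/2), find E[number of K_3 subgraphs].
E[# K_3] = C(179, 3) · (1/2)^C(3, 2) = 939929 / 2^3 = 117491.125

For each 3-subset S of vertices (there are C(179, 3) = 939929 such S), let X_S = 1 if S induces a K_3 (all C(3, 2) = 3 edges present). Then P(X_S = 1) = (1/2)^3 = 1/8. By linearity of expectation, E[# K_3] = C(179, 3) · (1/2)^3 = 939929 / 8 = 117491.125.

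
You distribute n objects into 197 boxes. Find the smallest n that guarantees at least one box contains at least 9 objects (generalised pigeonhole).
n = (9 − 1)·197 + 1 = 1577

By the generalised pigeonhole principle, to guarantee some box contains ≥ r objects we need more than (r − 1) · k objects total. Threshold: n = (r − 1) · k + 1. With r = 9 and k = 197: n = 8 · 197 + 1 = 1576 + 1 = 1577. For n = 1576 = 8 · 197, we can put exactly 8 objects in every box, avoiding 9 in any single one — so 1577 is tight.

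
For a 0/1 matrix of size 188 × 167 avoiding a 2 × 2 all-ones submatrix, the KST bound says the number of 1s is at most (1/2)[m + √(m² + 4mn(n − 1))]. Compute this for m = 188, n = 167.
z(188, 167; 2, 2) ≤ (1/2)[188 + √(188² + 4·188·167·166)] = (1/2)[188 + √20882288] = 2378.8571

Kővári–Sós–Turán: let r_1, ..., r_188 be the row sums and z = Σ r_i the total number of 1s. Each pair of columns can share at most one row with both entries 1 (else a 2×2 all-ones block appears), so Σ_i C(r_i, 2) ≤ C(167, 2) = 13861. By convexity Σ_i C(r_i, 2) ≥ 188·C(z/188, 2) = z(z − 188)/(2·188), giving z² − 188z − 188·167·166 ≤ 0 and hence z ≤ (1/2)[188 + √(35344 + 4·5211736)] = (1/2)[188 + √20882288] ≈ (1/2)(188 + 4569.7142) = 2378.8571.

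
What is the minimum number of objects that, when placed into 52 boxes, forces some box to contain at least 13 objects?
n = (13 − 1)·52 + 1 = 625

By the generalised pigeonhole principle, to guarantee some box contains ≥ r objects we need more than (r − 1) · k objects total. Threshold: n = (r − 1) · k + 1. With r = 13 and k = 52: n = 12 · 52 + 1 = 624 + 1 = 625. For n = 624 = 12 · 52, we can put exactly 12 objects in every box, avoiding 13 in any single one — so 625 is tight.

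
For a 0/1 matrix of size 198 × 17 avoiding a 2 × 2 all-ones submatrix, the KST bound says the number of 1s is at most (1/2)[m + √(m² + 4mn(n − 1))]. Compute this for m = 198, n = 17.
z(198, 17; 2, 2) ≤ (1/2)[198 + √(198² + 4·198·17·16)] = (1/2)[198 + √254628] = 351.3034

Kővári–Sós–Turán: let r_1, ..., r_198 be the row sums and z = Σ r_i the total number of 1s. Each pair of columns can share at most one row with both entries 1 (else a 2×2 all-ones block appears), so Σ_i C(r_i, 2) ≤ C(17, 2) = 136. By convexity Σ_i C(r_i, 2) ≥ 198·C(z/198, 2) = z(z − 198)/(2·198), giving z² − 198z − 198·17·16 ≤ 0 and hence z ≤ (1/2)[198 + √(39204 + 4·53856)] = (1/2)[198 + √254628] ≈ (1/2)(198 + 504.6068) = 351.3034.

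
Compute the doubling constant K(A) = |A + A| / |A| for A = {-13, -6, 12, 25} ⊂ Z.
K = |A + A| / |A| = 10/4 = 5/2

Enumerate A + A = {a + b : a, b ∈ A}. With |A| = 4, there are |A|^2 = 16 ordered sum pairs; collecting distinct values, A + A = {-26, -19, -12, -1, 6, 12, 19, 24, 37, 50}, so |A + A| = 10. Thus K = 10/4 = 5/2. For comparison, the minimum possible |A + A| over all 4-element sets is 2·4 − 1 = 7 (so min K = 7/4), attained only by arithmetic progressions.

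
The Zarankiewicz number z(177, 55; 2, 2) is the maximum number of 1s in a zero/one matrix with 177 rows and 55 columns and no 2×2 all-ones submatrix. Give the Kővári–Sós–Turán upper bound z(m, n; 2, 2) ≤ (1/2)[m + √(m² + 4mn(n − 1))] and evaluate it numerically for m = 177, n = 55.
z(177, 55; 2, 2) ≤ (1/2)[177 + √(177² + 4·177·55·54)] = (1/2)[177 + √2134089] = 818.9261

Kővári–Sós–Turán: let r_1, ..., r_177 be the row sums and z = Σ r_i the total number of 1s. Each pair of columns can share at most one row with both entries 1 (else a 2×2 all-ones block appears), so Σ_i C(r_i, 2) ≤ C(55, 2) = 1485. By convexity Σ_i C(r_i, 2) ≥ 177·C(z/177, 2) = z(z − 177)/(2·177), giving z² − 177z − 177·55·54 ≤ 0 and hence z ≤ (1/2)[177 + √(31329 + 4·525690)] = (1/2)[177 + √2134089] ≈ (1/2)(177 + 1460.8521) = 818.9261.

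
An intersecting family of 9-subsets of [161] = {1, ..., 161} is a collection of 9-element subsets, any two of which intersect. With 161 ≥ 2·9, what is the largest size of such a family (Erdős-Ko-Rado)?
max |F| = C(160, 8) = 8917061687820

Erdős-Ko-Rado (1961): when n ≥ 2k, max |F| = C(n−1, k−1). The bound is attained by the star {A : i ∈ A} for any fixed i ∈ [n]. Here C(161−1, 9−1) = C(160, 8) = 8917061687820.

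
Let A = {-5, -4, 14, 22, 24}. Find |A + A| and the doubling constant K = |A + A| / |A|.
K = |A + A| / |A| = 15/5 = 3

Enumerate A + A = {a + b : a, b ∈ A}. With |A| = 5, there are |A|^2 = 25 ordered sum pairs; collecting distinct values, A + A = {-10, -9, -8, 9, 10, 17, 18, 19, 20, 28, 36, 38, 44, 46, 48}, so |A + A| = 15. Thus K = 15/5 = 3. For comparison, the minimum possible |A + A| over all 5-element sets is 2·5 − 1 = 9 (so min K = 9/5), attained only by arithmetic progressions.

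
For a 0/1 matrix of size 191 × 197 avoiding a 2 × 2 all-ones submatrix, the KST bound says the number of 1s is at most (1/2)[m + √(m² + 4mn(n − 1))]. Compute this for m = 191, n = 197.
z(191, 197; 2, 2) ≤ (1/2)[191 + √(191² + 4·191·197·196)] = (1/2)[191 + √29536049] = 2812.8539

Kővári–Sós–Turán: let r_1, ..., r_191 be the row sums and z = Σ r_i the total number of 1s. Each pair of columns can share at most one row with both entries 1 (else a 2×2 all-ones block appears), so Σ_i C(r_i, 2) ≤ C(197, 2) = 19306. By convexity Σ_i C(r_i, 2) ≥ 191·C(z/191, 2) = z(z − 191)/(2·191), giving z² − 191z − 191·197·196 ≤ 0 and hence z ≤ (1/2)[191 + √(36481 + 4·7374892)] = (1/2)[191 + √29536049] ≈ (1/2)(191 + 5434.7078) = 2812.8539.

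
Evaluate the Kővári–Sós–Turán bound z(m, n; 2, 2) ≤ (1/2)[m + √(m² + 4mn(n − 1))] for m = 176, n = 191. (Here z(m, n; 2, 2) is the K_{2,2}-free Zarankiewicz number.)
z(176, 191; 2, 2) ≤ (1/2)[176 + √(176² + 4·176·191·190)] = (1/2)[176 + √25579136] = 2616.791

Kővári–Sós–Turán: let r_1, ..., r_176 be the row sums and z = Σ r_i the total number of 1s. Each pair of columns can share at most one row with both entries 1 (else a 2×2 all-ones block appears), so Σ_i C(r_i, 2) ≤ C(191, 2) = 18145. By convexity Σ_i C(r_i, 2) ≥ 176·C(z/176, 2) = z(z − 176)/(2·176), giving z² − 176z − 176·191·190 ≤ 0 and hence z ≤ (1/2)[176 + √(30976 + 4·6387040)] = (1/2)[176 + √25579136] ≈ (1/2)(176 + 5057.582) = 2616.791.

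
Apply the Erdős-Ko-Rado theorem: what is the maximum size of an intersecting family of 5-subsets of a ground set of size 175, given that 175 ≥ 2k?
max |F| = C(174, 4) = 36890001

Erdős-Ko-Rado (1961): when n ≥ 2k, max |F| = C(n−1, k−1). The bound is attained by the star {A : i ∈ A} for any fixed i ∈ [n]. Here C(175−1, 5−1) = C(174, 4) = 36890001.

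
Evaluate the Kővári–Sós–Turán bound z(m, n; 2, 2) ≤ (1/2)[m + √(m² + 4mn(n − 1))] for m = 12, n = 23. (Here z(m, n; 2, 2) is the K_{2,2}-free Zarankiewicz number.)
z(12, 23; 2, 2) ≤ (1/2)[12 + √(12² + 4·12·23·22)] = (1/2)[12 + √24432] = 84.1537

Kővári–Sós–Turán: let r_1, ..., r_12 be the row sums and z = Σ r_i the total number of 1s. Each pair of columns can share at most one row with both entries 1 (else a 2×2 all-ones block appears), so Σ_i C(r_i, 2) ≤ C(23, 2) = 253. By convexity Σ_i C(r_i, 2) ≥ 12·C(z/12, 2) = z(z − 12)/(2·12), giving z² − 12z − 12·23·22 ≤ 0 and hence z ≤ (1/2)[12 + √(144 + 4·6072)] = (1/2)[12 + √24432] ≈ (1/2)(12 + 156.3074) = 84.1537.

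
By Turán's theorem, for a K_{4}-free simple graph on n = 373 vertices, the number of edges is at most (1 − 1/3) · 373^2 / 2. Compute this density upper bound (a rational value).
Turán density bound = (2/3) · 373^2/2 = 139129/3 ≈ 46376.3333

Turán's theorem: ex(n, K_{r+1}) is achieved by the complete r-partite Turán graph T(n, r) with parts as balanced as possible, and is at most (1 − 1/r) · n^2/2. For r = 3, n = 373: the density bound is (2/3) · 139129/2 = 139129/3 ≈ 46376.3333. The integer-valued extremum is e(T(373, 3)) = 46376, which is strictly less than the density bound 139129/3 since 3 ∤ 373 (the parts of T(373, 3) cannot all be equal).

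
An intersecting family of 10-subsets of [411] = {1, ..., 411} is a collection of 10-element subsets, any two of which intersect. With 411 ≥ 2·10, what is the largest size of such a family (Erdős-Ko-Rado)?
max |F| = C(410, 9) = 825832985075236710

The Erdős-Ko-Rado theorem states: for n ≥ 2k, an intersecting family of k-subsets of an n-element set has size at most C(n − 1, k − 1), with equality for 'star' families {A ⊆ [n] : |A| = k, i ∈ A} (fix an element i). For n = 411, k = 10: C(410, 9) = 825832985075236710.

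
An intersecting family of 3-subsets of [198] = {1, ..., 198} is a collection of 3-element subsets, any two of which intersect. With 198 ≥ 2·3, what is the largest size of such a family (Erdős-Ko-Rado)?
max |F| = C(197, 2) = 19306

Erdős-Ko-Rado (1961): when n ≥ 2k, max |F| = C(n−1, k−1). The bound is attained by the star {A : i ∈ A} for any fixed i ∈ [n]. Here C(198−1, 3−1) = C(197, 2) = 19306.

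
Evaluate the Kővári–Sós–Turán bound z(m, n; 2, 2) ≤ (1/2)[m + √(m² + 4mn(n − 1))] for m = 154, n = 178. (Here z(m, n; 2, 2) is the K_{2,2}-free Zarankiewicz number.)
z(154, 178; 2, 2) ≤ (1/2)[154 + √(154² + 4·154·178·177)] = (1/2)[154 + √19431412] = 2281.0538

Kővári–Sós–Turán: let r_1, ..., r_154 be the row sums and z = Σ r_i the total number of 1s. Each pair of columns can share at most one row with both entries 1 (else a 2×2 all-ones block appears), so Σ_i C(r_i, 2) ≤ C(178, 2) = 15753. By convexity Σ_i C(r_i, 2) ≥ 154·C(z/154, 2) = z(z − 154)/(2·154), giving z² − 154z − 154·178·177 ≤ 0 and hence z ≤ (1/2)[154 + √(23716 + 4·4851924)] = (1/2)[154 + √19431412] ≈ (1/2)(154 + 4408.1075) = 2281.0538.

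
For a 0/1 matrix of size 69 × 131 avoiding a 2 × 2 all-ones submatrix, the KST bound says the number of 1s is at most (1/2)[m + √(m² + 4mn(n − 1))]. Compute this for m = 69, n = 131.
z(69, 131; 2, 2) ≤ (1/2)[69 + √(69² + 4·69·131·130)] = (1/2)[69 + √4705041] = 1119.0553

Kővári–Sós–Turán: let r_1, ..., r_69 be the row sums and z = Σ r_i the total number of 1s. Each pair of columns can share at most one row with both entries 1 (else a 2×2 all-ones block appears), so Σ_i C(r_i, 2) ≤ C(131, 2) = 8515. By convexity Σ_i C(r_i, 2) ≥ 69·C(z/69, 2) = z(z − 69)/(2·69), giving z² − 69z − 69·131·130 ≤ 0 and hence z ≤ (1/2)[69 + √(4761 + 4·1175070)] = (1/2)[69 + √4705041] ≈ (1/2)(69 + 2169.1106) = 1119.0553.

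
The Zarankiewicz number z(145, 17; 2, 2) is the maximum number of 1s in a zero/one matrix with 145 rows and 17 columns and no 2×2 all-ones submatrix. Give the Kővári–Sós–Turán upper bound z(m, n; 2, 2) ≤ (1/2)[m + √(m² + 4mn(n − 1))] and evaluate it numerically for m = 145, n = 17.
z(145, 17; 2, 2) ≤ (1/2)[145 + √(145² + 4·145·17·16)] = (1/2)[145 + √178785] = 283.9149

Kővári–Sós–Turán: let r_1, ..., r_145 be the row sums and z = Σ r_i the total number of 1s. Each pair of columns can share at most one row with both entries 1 (else a 2×2 all-ones block appears), so Σ_i C(r_i, 2) ≤ C(17, 2) = 136. By convexity Σ_i C(r_i, 2) ≥ 145·C(z/145, 2) = z(z − 145)/(2·145), giving z² − 145z − 145·17·16 ≤ 0 and hence z ≤ (1/2)[145 + √(21025 + 4·39440)] = (1/2)[145 + √178785] ≈ (1/2)(145 + 422.8298) = 283.9149.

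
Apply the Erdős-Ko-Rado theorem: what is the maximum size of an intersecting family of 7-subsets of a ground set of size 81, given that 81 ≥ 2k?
max |F| = C(80, 6) = 300500200

The Erdős-Ko-Rado theorem states: for n ≥ 2k, an intersecting family of k-subsets of an n-element set has size at most C(n − 1, k − 1), with equality for 'star' families {A ⊆ [n] : |A| = k, i ∈ A} (fix an element i). For n = 81, k = 7: C(80, 6) = 300500200.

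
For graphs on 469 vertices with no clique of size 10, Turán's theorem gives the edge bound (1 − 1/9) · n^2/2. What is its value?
Turán density bound = (8/9) · 469^2/2 = 879844/9 ≈ 97760.4444

Turán's theorem: ex(n, K_{r+1}) is achieved by the complete r-partite Turán graph T(n, r) with parts as balanced as possible, and is at most (1 − 1/r) · n^2/2. For r = 9, n = 469: the density bound is (8/9) · 219961/2 = 879844/9 ≈ 97760.4444. The integer-valued extremum is e(T(469, 9)) = 97760, which is strictly less than the density bound 879844/9 since 9 ∤ 469 (the parts of T(469, 9) cannot all be equal).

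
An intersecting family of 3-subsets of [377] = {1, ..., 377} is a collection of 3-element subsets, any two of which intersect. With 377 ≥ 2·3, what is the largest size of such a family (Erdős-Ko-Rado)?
max |F| = C(376, 2) = 70500

The Erdős-Ko-Rado theorem states: for n ≥ 2k, an intersecting family of k-subsets of an n-element set has size at most C(n − 1, k − 1), with equality for 'star' families {A ⊆ [n] : |A| = k, i ∈ A} (fix an element i). For n = 377, k = 3: C(376, 2) = 70500.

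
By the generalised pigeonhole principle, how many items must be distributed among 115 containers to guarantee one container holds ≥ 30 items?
n = (30 − 1)·115 + 1 = 3336

By the generalised pigeonhole principle, to guarantee some box contains ≥ r objects we need more than (r − 1) · k objects total. Threshold: n = (r − 1) · k + 1. With r = 30 and k = 115: n = 29 · 115 + 1 = 3335 + 1 = 3336. For n = 3335 = 29 · 115, we can put exactly 29 objects in every box, avoiding 30 in any single one — so 3336 is tight.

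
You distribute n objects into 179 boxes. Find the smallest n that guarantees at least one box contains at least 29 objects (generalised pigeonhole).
n = (29 − 1)·179 + 1 = 5013

By the generalised pigeonhole principle, to guarantee some box contains ≥ r objects we need more than (r − 1) · k objects total. Threshold: n = (r − 1) · k + 1. With r = 29 and k = 179: n = 28 · 179 + 1 = 5012 + 1 = 5013. For n = 5012 = 28 · 179, we can put exactly 28 objects in every box, avoiding 29 in any single one — so 5013 is tight.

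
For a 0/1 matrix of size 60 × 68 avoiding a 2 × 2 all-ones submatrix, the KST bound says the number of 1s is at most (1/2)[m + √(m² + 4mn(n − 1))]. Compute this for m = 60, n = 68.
z(60, 68; 2, 2) ≤ (1/2)[60 + √(60² + 4·60·68·67)] = (1/2)[60 + √1097040] = 553.6984

Kővári–Sós–Turán: let r_1, ..., r_60 be the row sums and z = Σ r_i the total number of 1s. Each pair of columns can share at most one row with both entries 1 (else a 2×2 all-ones block appears), so Σ_i C(r_i, 2) ≤ C(68, 2) = 2278. By convexity Σ_i C(r_i, 2) ≥ 60·C(z/60, 2) = z(z − 60)/(2·60), giving z² − 60z − 60·68·67 ≤ 0 and hence z ≤ (1/2)[60 + √(3600 + 4·273360)] = (1/2)[60 + √1097040] ≈ (1/2)(60 + 1047.3968) = 553.6984.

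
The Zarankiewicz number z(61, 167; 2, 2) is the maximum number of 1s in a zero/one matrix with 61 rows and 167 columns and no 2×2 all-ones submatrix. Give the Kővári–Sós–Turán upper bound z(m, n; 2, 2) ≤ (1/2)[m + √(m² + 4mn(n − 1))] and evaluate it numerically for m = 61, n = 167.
z(61, 167; 2, 2) ≤ (1/2)[61 + √(61² + 4·61·167·166)] = (1/2)[61 + √6767889] = 1331.2583

Kővári–Sós–Turán: let r_1, ..., r_61 be the row sums and z = Σ r_i the total number of 1s. Each pair of columns can share at most one row with both entries 1 (else a 2×2 all-ones block appears), so Σ_i C(r_i, 2) ≤ C(167, 2) = 13861. By convexity Σ_i C(r_i, 2) ≥ 61·C(z/61, 2) = z(z − 61)/(2·61), giving z² − 61z − 61·167·166 ≤ 0 and hence z ≤ (1/2)[61 + √(3721 + 4·1691042)] = (1/2)[61 + √6767889] ≈ (1/2)(61 + 2601.5167) = 1331.2583.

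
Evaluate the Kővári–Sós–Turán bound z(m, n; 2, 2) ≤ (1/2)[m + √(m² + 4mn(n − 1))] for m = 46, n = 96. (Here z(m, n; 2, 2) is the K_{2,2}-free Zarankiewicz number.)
z(46, 96; 2, 2) ≤ (1/2)[46 + √(46² + 4·46·96·95)] = (1/2)[46 + √1680196] = 671.1119

Kővári–Sós–Turán: let r_1, ..., r_46 be the row sums and z = Σ r_i the total number of 1s. Each pair of columns can share at most one row with both entries 1 (else a 2×2 all-ones block appears), so Σ_i C(r_i, 2) ≤ C(96, 2) = 4560. By convexity Σ_i C(r_i, 2) ≥ 46·C(z/46, 2) = z(z − 46)/(2·46), giving z² − 46z − 46·96·95 ≤ 0 and hence z ≤ (1/2)[46 + √(2116 + 4·419520)] = (1/2)[46 + √1680196] ≈ (1/2)(46 + 1296.2237) = 671.1119.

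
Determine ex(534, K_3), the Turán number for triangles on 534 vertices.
ex(534, K_3) = ⌊534^2/4⌋ = 71289

Mantel (1907): a triangle-free graph on n vertices has at most ⌊n^2/4⌋ edges, with equality for the complete bipartite graph K_{⌊n/2⌋, ⌈n/2⌉}. For n = 534: ⌊534^2/4⌋ = ⌊285156/4⌋ = 71289. The extremal graph is K_{267, 267}, which has 267·267 = 71289 edges.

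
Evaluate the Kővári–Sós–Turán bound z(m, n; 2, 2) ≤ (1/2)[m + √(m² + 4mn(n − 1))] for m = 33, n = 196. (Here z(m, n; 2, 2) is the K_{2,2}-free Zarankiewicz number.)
z(33, 196; 2, 2) ≤ (1/2)[33 + √(33² + 4·33·196·195)] = (1/2)[33 + √5046129] = 1139.6795

Kővári–Sós–Turán: let r_1, ..., r_33 be the row sums and z = Σ r_i the total number of 1s. Each pair of columns can share at most one row with both entries 1 (else a 2×2 all-ones block appears), so Σ_i C(r_i, 2) ≤ C(196, 2) = 19110. By convexity Σ_i C(r_i, 2) ≥ 33·C(z/33, 2) = z(z − 33)/(2·33), giving z² − 33z − 33·196·195 ≤ 0 and hence z ≤ (1/2)[33 + √(1089 + 4·1261260)] = (1/2)[33 + √5046129] ≈ (1/2)(33 + 2246.3591) = 1139.6795.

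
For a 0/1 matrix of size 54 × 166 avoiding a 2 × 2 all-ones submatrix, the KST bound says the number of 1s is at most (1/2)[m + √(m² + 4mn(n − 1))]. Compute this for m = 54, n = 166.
z(54, 166; 2, 2) ≤ (1/2)[54 + √(54² + 4·54·166·165)] = (1/2)[54 + √5919156] = 1243.4658

Kővári–Sós–Turán: let r_1, ..., r_54 be the row sums and z = Σ r_i the total number of 1s. Each pair of columns can share at most one row with both entries 1 (else a 2×2 all-ones block appears), so Σ_i C(r_i, 2) ≤ C(166, 2) = 13695. By convexity Σ_i C(r_i, 2) ≥ 54·C(z/54, 2) = z(z − 54)/(2·54), giving z² − 54z − 54·166·165 ≤ 0 and hence z ≤ (1/2)[54 + √(2916 + 4·1479060)] = (1/2)[54 + √5919156] ≈ (1/2)(54 + 2432.9316) = 1243.4658.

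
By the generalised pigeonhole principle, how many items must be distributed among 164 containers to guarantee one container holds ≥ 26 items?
n = (26 − 1)·164 + 1 = 4101

By the generalised pigeonhole principle, to guarantee some box contains ≥ r objects we need more than (r − 1) · k objects total. Threshold: n = (r − 1) · k + 1. With r = 26 and k = 164: n = 25 · 164 + 1 = 4100 + 1 = 4101. For n = 4100 = 25 · 164, we can put exactly 25 objects in every box, avoiding 26 in any single one — so 4101 is tight.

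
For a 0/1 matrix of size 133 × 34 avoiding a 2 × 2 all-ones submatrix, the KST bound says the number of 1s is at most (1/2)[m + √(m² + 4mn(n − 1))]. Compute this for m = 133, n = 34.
z(133, 34; 2, 2) ≤ (1/2)[133 + √(133² + 4·133·34·33)] = (1/2)[133 + √614593] = 458.4799

Kővári–Sós–Turán: let r_1, ..., r_133 be the row sums and z = Σ r_i the total number of 1s. Each pair of columns can share at most one row with both entries 1 (else a 2×2 all-ones block appears), so Σ_i C(r_i, 2) ≤ C(34, 2) = 561. By convexity Σ_i C(r_i, 2) ≥ 133·C(z/133, 2) = z(z − 133)/(2·133), giving z² − 133z − 133·34·33 ≤ 0 and hence z ≤ (1/2)[133 + √(17689 + 4·149226)] = (1/2)[133 + √614593] ≈ (1/2)(133 + 783.9598) = 458.4799.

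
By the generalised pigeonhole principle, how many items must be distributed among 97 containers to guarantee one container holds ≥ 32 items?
n = (32 − 1)·97 + 1 = 3008

By the generalised pigeonhole principle, to guarantee some box contains ≥ r objects we need more than (r − 1) · k objects total. Threshold: n = (r − 1) · k + 1. With r = 32 and k = 97: n = 31 · 97 + 1 = 3007 + 1 = 3008. For n = 3007 = 31 · 97, we can put exactly 31 objects in every box, avoiding 32 in any single one — so 3008 is tight.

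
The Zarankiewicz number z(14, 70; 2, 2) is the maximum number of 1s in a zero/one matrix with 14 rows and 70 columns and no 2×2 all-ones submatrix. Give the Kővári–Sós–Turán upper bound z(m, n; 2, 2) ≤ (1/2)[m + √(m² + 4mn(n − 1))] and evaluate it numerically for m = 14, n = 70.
z(14, 70; 2, 2) ≤ (1/2)[14 + √(14² + 4·14·70·69)] = (1/2)[14 + √270676] = 267.1327

Kővári–Sós–Turán: let r_1, ..., r_14 be the row sums and z = Σ r_i the total number of 1s. Each pair of columns can share at most one row with both entries 1 (else a 2×2 all-ones block appears), so Σ_i C(r_i, 2) ≤ C(70, 2) = 2415. By convexity Σ_i C(r_i, 2) ≥ 14·C(z/14, 2) = z(z − 14)/(2·14), giving z² − 14z − 14·70·69 ≤ 0 and hence z ≤ (1/2)[14 + √(196 + 4·67620)] = (1/2)[14 + √270676] ≈ (1/2)(14 + 520.2653) = 267.1327.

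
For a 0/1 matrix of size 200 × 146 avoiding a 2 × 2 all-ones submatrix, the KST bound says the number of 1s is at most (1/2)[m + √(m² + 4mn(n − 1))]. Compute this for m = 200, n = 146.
z(200, 146; 2, 2) ≤ (1/2)[200 + √(200² + 4·200·146·145)] = (1/2)[200 + √16976000] = 2160.0971

Kővári–Sós–Turán: let r_1, ..., r_200 be the row sums and z = Σ r_i the total number of 1s. Each pair of columns can share at most one row with both entries 1 (else a 2×2 all-ones block appears), so Σ_i C(r_i, 2) ≤ C(146, 2) = 10585. By convexity Σ_i C(r_i, 2) ≥ 200·C(z/200, 2) = z(z − 200)/(2·200), giving z² − 200z − 200·146·145 ≤ 0 and hence z ≤ (1/2)[200 + √(40000 + 4·4234000)] = (1/2)[200 + √16976000] ≈ (1/2)(200 + 4120.1942) = 2160.0971.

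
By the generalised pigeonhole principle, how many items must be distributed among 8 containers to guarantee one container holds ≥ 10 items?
n = (10 − 1)·8 + 1 = 73

By the generalised pigeonhole principle, to guarantee some box contains ≥ r objects we need more than (r − 1) · k objects total. Threshold: n = (r − 1) · k + 1. With r = 10 and k = 8: n = 9 · 8 + 1 = 72 + 1 = 73. For n = 72 = 9 · 8, we can put exactly 9 objects in every box, avoiding 10 in any single one — so 73 is tight.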